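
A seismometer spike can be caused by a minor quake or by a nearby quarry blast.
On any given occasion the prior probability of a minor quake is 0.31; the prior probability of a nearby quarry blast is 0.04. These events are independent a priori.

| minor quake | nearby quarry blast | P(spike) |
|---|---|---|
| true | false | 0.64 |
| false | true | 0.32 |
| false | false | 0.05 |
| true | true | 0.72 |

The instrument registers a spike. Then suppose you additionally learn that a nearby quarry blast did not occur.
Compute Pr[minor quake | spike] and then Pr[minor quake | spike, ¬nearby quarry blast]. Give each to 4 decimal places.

Pr[minor quake | spike] ≈ 0.8262; Pr[minor quake | spike, ¬nearby quarry blast] ≈ 0.8519

Enumerate the 4 (minor quake, nearby quarry blast) configurations and weight by the priors:
  P(spike) = 0.05*0.69*0.96 + 0.32*0.69*0.04 + 0.64*0.31*0.96 + 0.72*0.31*0.04
        = 0.033120 + 0.008832 + 0.190464 + 0.008928 = 0.241344
Configurations with minor quake contribute 0.199392, so
  P(minor quake | spike) = 0.199392 / 0.241344 ≈ 0.8262

With the extra evidence:
Weight on minor quake=true, given the evidence: 0.64*0.31 = 0.198400
Denominator P(spike | ¬nearby quarry blast): 0.05*0.69 + 0.64*0.31 = 0.232900
Posterior = 0.198400 / 0.232900 ≈ 0.8519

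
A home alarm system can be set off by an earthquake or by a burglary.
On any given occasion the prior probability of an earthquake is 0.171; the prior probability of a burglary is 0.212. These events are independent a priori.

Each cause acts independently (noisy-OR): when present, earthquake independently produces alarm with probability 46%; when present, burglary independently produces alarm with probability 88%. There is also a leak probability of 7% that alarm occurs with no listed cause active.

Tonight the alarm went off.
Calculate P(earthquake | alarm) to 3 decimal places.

P(earthquake | alarm) ≈ 0.334

Under noisy-OR, P(alarm | causes) = 1 − (1−0.07)·∏(1−qᵢ) over the active causes.
Numerator (weight on configurations with earthquake): 0.067078 + 0.034067 = 0.101145
Denominator P(alarm): 0.07×0.829×0.788 + 0.8884×0.829×0.212 + 0.4978×0.171×0.788 + 0.939736×0.171×0.212 = 0.303008
Posterior = 0.101145 / 0.303008 ≈ 0.334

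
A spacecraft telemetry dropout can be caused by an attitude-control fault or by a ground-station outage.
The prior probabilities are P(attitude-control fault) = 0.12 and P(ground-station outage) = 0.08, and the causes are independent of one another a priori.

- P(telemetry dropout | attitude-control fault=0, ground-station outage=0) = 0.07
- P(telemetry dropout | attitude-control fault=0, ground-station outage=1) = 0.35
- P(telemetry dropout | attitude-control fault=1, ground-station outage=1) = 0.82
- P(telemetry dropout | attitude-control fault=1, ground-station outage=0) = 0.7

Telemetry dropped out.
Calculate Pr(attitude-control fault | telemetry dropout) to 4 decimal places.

Pr(attitude-control fault | telemetry dropout) ≈ 0.5115

P(telemetry dropout) = 0.07×0.88×0.92 + 0.35×0.88×0.08 + 0.7×0.12×0.92 + 0.82×0.12×0.08 = 0.056672 + 0.024640 + 0.077280 + 0.007872 = 0.166464
The attitude-control fault-present share is 0.077280 + 0.007872 = 0.085152.
Hence the posterior is 0.085152/0.166464 ≈ 0.5115.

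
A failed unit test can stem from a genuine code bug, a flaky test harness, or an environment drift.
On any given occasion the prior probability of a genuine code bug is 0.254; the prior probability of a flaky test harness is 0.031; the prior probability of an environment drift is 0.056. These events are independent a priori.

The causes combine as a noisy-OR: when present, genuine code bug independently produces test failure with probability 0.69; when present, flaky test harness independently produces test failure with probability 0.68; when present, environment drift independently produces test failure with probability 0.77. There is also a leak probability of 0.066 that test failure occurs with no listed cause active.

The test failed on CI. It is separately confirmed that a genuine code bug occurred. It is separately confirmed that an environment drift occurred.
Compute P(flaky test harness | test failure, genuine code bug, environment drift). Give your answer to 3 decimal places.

Under noisy-OR, P(test failure | causes) = 1 − (1−0.066)·∏(1−qᵢ) over the active causes.
P(test failure | genuine code bug, environment drift) = 0.933406*0.969 + 0.97869*0.031 = 0.904470 + 0.030339 = 0.934809
Restricting to configurations with flaky test harness present: 0.97869*0.031 = 0.030339.
Hence the posterior is 0.030339/0.934809 ≈ 0.032.

P(flaky test harness | test failure, genuine code bug, environment drift) ≈ 0.032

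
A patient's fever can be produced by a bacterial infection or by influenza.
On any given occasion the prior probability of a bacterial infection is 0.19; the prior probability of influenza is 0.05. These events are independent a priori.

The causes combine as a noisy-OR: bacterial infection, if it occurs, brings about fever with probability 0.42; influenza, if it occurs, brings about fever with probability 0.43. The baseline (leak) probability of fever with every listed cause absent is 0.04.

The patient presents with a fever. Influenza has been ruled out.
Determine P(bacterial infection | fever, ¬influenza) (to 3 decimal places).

P(bacterial infection | fever, ¬influenza) ≈ 0.722

Under noisy-OR, P(fever | causes) = 1 − (1−0.04)·∏(1−qᵢ) over the active causes.
P(fever | ¬influenza) = 0.04*0.81 + 0.4432*0.19 = 0.032400 + 0.084208 = 0.116608
Of this, 0.084208 comes from 0.4432*0.19 (the bacterial infection=true cases).
Hence the posterior is 0.084208/0.116608 ≈ 0.722.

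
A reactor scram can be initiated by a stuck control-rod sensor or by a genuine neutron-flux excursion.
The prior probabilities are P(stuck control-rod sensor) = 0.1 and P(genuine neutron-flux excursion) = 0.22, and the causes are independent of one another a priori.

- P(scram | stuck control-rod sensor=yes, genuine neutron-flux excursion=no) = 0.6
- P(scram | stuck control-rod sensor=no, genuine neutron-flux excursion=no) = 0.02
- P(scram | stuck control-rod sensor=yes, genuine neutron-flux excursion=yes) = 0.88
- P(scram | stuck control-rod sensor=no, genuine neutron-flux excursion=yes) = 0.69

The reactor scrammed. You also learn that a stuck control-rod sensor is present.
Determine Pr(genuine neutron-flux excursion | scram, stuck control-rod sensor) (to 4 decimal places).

Enumerate both values of genuine neutron-flux excursion and weight by the priors:
  P(scram | stuck control-rod sensor) = 0.6·0.78 + 0.88·0.22
        = 0.468000 + 0.193600 = 0.661600
The terms with genuine neutron-flux excursion present sum to 0.193600, so
  P(genuine neutron-flux excursion | scram, stuck control-rod sensor) = 0.193600 / 0.661600 ≈ 0.2926

Pr(genuine neutron-flux excursion | scram, stuck control-rod sensor) ≈ 0.2926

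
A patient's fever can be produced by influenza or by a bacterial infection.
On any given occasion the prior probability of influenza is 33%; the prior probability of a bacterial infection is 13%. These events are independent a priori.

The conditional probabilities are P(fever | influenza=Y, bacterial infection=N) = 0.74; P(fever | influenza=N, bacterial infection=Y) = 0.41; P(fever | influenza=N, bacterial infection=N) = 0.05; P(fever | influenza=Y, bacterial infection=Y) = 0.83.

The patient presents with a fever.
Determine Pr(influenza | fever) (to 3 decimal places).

Pr(influenza | fever) ≈ 0.793

Numerator (weight on configurations with influenza): 0.212454 + 0.035607 = 0.248061
Denominator P(fever): 0.05×0.67×0.87 + 0.41×0.67×0.13 + 0.74×0.33×0.87 + 0.83×0.33×0.13 = 0.312917
Posterior = 0.248061 / 0.312917 ≈ 0.793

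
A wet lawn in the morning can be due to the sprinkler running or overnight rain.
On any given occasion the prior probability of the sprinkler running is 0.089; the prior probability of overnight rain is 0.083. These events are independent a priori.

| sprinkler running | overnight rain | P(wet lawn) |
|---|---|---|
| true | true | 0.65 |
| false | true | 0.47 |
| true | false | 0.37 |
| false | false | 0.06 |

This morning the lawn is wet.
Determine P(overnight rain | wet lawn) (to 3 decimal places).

P(overnight rain | wet lawn) ≈ 0.334

Sum P(wet lawn|·) weighted by the priors over the 4 (sprinkler running, overnight rain) configurations:
  P(wet lawn) = 0.06×0.911×0.917 + 0.47×0.911×0.083 + 0.37×0.089×0.917 + 0.65×0.089×0.083
        = 0.050123 + 0.035538 + 0.030197 + 0.004802 = 0.120660
The terms with overnight rain present sum to 0.040340, so
  P(overnight rain | wet lawn) = 0.040340 / 0.120660 ≈ 0.334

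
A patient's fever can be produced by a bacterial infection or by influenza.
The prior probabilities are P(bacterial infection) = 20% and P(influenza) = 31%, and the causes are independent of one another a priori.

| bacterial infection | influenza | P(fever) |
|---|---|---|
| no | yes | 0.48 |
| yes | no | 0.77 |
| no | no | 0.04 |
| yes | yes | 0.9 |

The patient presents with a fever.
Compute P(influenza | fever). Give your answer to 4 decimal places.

Numerator (weight on configurations with influenza): 0.119040 + 0.055800 = 0.174840
The normalizing constant is 0.04*0.8*0.69 + 0.48*0.8*0.31 + 0.77*0.2*0.69 + 0.9*0.2*0.31 = 0.303180
Posterior = 0.174840 / 0.303180 ≈ 0.5767

P(influenza | fever) ≈ 0.5767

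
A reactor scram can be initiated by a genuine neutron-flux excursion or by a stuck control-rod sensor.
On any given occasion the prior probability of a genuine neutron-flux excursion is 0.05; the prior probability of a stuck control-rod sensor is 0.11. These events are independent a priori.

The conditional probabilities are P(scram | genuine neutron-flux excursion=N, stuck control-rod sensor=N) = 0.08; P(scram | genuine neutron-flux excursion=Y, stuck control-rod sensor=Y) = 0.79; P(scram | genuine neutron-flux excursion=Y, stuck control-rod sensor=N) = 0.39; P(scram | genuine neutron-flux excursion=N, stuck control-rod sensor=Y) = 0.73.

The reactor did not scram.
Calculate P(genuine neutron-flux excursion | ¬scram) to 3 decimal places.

P(genuine neutron-flux excursion | ¬scram) ≈ 0.034

Weight on genuine neutron-flux excursion=true, given the evidence: 0.027145 + 0.001155 = 0.028300
Denominator P(¬scram): 0.92*0.95*0.89 + 0.27*0.95*0.11 + 0.61*0.05*0.89 + 0.21*0.05*0.11 = 0.834375
P(genuine neutron-flux excursion | ¬scram) = 0.028300/0.834375 ≈ 0.034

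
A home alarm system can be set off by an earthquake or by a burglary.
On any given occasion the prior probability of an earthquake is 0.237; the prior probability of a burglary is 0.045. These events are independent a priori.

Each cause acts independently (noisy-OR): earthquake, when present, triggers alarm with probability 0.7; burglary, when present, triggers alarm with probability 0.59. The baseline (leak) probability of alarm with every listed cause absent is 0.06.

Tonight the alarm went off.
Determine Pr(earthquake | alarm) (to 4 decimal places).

Pr(earthquake | alarm) ≈ 0.7262

Under noisy-OR, P(alarm | causes) = 1 − (1−0.06)·∏(1−qᵢ) over the active causes.
P(alarm) = 0.06*0.763*0.955 + 0.6146*0.763*0.045 + 0.718*0.237*0.955 + 0.88438*0.237*0.045 = 0.043720 + 0.021102 + 0.162509 + 0.009432 = 0.236763
Of this, 0.171941 comes from 0.162509 + 0.009432 (the earthquake=true cases).
So P(earthquake | alarm) = 0.171941/0.236763 ≈ 0.7262.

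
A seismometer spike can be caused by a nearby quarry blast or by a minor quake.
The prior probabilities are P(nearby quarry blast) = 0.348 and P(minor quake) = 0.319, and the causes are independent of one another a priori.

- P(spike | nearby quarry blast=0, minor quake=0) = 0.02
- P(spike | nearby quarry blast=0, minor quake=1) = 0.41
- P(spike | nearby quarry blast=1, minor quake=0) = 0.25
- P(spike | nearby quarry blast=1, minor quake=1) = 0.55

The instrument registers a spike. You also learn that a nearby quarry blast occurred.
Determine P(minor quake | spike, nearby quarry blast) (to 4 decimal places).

Weight on minor quake=true, given the evidence: 0.55*0.319 = 0.175450
The normalizing constant is 0.25*0.681 + 0.55*0.319 = 0.345700
P(minor quake | spike, nearby quarry blast) = 0.175450/0.345700 ≈ 0.5075

P(minor quake | spike, nearby quarry blast) ≈ 0.5075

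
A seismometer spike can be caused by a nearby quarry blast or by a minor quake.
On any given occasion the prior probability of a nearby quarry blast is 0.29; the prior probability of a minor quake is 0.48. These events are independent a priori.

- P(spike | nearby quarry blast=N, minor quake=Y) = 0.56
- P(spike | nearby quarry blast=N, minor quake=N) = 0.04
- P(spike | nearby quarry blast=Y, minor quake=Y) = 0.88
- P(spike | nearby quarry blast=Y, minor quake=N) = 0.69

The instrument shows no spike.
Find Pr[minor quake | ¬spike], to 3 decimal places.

By total probability over the 4 (nearby quarry blast, minor quake) configurations:
  P(¬spike) = 0.96×0.71×0.52 + 0.44×0.71×0.48 + 0.31×0.29×0.52 + 0.12×0.29×0.48
        = 0.354432 + 0.149952 + 0.046748 + 0.016704 = 0.567836
Keeping only the minor quake-present terms gives 0.166656, so
  P(minor quake | ¬spike) = 0.166656 / 0.567836 ≈ 0.293

Pr[minor quake | ¬spike] ≈ 0.293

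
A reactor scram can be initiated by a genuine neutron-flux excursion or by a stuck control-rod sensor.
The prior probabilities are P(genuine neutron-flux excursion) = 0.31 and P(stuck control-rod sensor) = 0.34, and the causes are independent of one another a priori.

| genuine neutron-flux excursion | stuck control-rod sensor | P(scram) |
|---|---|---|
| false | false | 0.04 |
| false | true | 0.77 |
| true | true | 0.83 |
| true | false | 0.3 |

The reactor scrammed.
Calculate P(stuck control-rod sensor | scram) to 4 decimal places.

P(scram) = 0.04×0.69×0.66 + 0.77×0.69×0.34 + 0.3×0.31×0.66 + 0.83×0.31×0.34 = 0.018216 + 0.180642 + 0.061380 + 0.087482 = 0.347720
Restricting to configurations with stuck control-rod sensor present: 0.180642 + 0.087482 = 0.268124.
Hence the posterior is 0.268124/0.347720 ≈ 0.7711.

P(stuck control-rod sensor | scram) ≈ 0.7711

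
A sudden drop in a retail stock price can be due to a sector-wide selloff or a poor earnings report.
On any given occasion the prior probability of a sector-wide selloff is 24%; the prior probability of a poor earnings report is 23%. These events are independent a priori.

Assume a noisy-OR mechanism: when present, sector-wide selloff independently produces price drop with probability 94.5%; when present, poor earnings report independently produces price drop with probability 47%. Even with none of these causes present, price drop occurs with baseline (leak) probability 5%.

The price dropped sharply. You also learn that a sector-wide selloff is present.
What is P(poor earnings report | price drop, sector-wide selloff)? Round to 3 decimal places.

Under noisy-OR, P(price drop | causes) = 1 − (1−0.05)·∏(1−qᵢ) over the active causes.
P(price drop | sector-wide selloff) = 0.94775×0.77 + 0.972307×0.23 = 0.729768 + 0.223631 = 0.953399
Of this, 0.223631 comes from 0.972307×0.23 (the poor earnings report=true cases).
P(poor earnings report | price drop, sector-wide selloff) = 0.223631 / 0.953399 ≈ 0.235

P(poor earnings report | price drop, sector-wide selloff) ≈ 0.235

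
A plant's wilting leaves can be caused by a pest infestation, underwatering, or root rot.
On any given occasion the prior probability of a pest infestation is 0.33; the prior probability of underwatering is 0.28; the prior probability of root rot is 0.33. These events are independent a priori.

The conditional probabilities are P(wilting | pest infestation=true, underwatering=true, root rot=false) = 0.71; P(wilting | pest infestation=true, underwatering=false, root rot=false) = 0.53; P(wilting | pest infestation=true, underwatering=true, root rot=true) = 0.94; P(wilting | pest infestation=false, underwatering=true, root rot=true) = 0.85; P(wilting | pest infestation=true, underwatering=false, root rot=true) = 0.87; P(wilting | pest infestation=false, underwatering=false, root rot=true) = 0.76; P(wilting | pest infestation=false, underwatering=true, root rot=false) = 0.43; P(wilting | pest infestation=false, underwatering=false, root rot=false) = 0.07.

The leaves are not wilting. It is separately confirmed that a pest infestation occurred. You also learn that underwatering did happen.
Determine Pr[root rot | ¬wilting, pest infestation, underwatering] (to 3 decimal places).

Pr[root rot | ¬wilting, pest infestation, underwatering] ≈ 0.092

Numerator (weight on configurations with root rot): 0.06*0.33 = 0.019800
Denominator P(¬wilting | pest infestation, underwatering): 0.29*0.67 + 0.06*0.33 = 0.214100
P(root rot | ¬wilting, pest infestation, underwatering) = 0.019800/0.214100 ≈ 0.092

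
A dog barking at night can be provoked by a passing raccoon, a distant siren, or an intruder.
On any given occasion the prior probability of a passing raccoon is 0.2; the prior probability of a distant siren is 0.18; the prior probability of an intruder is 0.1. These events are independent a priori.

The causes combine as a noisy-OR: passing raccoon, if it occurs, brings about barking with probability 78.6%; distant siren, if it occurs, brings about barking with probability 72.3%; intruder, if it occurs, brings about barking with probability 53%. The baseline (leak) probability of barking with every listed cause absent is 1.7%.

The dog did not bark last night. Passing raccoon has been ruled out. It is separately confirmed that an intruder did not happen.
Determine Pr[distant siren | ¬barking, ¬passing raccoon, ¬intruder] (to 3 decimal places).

Pr[distant siren | ¬barking, ¬passing raccoon, ¬intruder] ≈ 0.057

Under noisy-OR, P(barking | causes) = 1 − (1−0.017)·∏(1−qᵢ) over the active causes.
By total probability over both values of distant siren:
  P(¬barking | ¬passing raccoon, ¬intruder) = 0.983×0.82 + 0.272291×0.18
        = 0.806060 + 0.049012 = 0.855072
The terms with distant siren present sum to 0.049012, so
  P(distant siren | ¬barking, ¬passing raccoon, ¬intruder) = 0.049012 / 0.855072 ≈ 0.057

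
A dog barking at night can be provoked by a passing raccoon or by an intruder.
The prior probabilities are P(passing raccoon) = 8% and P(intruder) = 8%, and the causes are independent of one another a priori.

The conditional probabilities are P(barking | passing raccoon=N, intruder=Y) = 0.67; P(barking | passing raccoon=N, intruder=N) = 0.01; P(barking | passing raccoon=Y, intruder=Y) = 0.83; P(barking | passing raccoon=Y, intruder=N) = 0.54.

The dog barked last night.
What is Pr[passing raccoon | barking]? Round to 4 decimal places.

Weight on passing raccoon=true, given the evidence: 0.039744 + 0.005312 = 0.045056
The normalizing constant is 0.01*0.92*0.92 + 0.67*0.92*0.08 + 0.54*0.08*0.92 + 0.83*0.08*0.08 = 0.102832
Posterior = 0.045056 / 0.102832 ≈ 0.4382

Pr[passing raccoon | barking] ≈ 0.4382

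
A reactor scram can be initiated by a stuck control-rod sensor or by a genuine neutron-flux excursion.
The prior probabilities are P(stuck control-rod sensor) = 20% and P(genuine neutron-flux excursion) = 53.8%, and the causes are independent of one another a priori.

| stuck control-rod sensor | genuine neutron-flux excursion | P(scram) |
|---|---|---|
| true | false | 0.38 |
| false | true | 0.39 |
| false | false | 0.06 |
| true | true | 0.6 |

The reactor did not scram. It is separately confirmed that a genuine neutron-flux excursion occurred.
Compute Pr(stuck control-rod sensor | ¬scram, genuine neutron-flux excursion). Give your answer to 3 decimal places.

Weight on stuck control-rod sensor=true, given the evidence: 0.4·0.2 = 0.080000
The normalizing constant is 0.61·0.8 + 0.4·0.2 = 0.568000
P(stuck control-rod sensor | ¬scram, genuine neutron-flux excursion) = 0.080000/0.568000 ≈ 0.141

Pr(stuck control-rod sensor | ¬scram, genuine neutron-flux excursion) ≈ 0.141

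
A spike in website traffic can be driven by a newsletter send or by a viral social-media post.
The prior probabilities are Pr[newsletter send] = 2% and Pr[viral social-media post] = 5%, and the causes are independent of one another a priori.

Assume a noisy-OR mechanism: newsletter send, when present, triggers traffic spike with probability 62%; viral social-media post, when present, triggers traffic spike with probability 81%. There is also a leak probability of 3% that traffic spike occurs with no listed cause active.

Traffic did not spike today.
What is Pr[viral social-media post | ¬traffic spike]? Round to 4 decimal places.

Pr[viral social-media post | ¬traffic spike] ≈ 0.0099

Under noisy-OR, P(traffic spike | causes) = 1 − (1−0.03)·∏(1−qᵢ) over the active causes.
P(¬traffic spike) = 0.97·0.98·0.95 + 0.1843·0.98·0.05 + 0.3686·0.02·0.95 + 0.070034·0.02·0.05 = 0.903070 + 0.009031 + 0.007003 + 0.000070 = 0.919174
The viral social-media post-present share is 0.009031 + 0.000070 = 0.009101.
Hence the posterior is 0.009101/0.919174 ≈ 0.0099.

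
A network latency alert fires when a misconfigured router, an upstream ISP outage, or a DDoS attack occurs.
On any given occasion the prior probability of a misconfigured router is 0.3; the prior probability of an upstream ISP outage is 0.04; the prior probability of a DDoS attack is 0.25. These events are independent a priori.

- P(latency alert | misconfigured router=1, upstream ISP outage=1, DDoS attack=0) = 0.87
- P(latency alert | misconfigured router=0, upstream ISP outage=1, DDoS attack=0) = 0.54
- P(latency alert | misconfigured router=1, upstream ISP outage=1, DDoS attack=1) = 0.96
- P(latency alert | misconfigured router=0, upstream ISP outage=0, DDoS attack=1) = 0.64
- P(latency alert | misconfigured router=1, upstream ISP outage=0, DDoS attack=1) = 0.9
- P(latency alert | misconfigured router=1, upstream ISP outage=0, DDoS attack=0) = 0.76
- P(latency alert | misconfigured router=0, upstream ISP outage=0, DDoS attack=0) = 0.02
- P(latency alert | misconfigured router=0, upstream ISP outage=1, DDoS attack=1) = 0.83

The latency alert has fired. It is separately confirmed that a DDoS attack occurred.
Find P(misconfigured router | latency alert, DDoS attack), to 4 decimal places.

P(misconfigured router | latency alert, DDoS attack) ≈ 0.3739

P(latency alert | DDoS attack) = 0.64·0.7·0.96 + 0.83·0.7·0.04 + 0.9·0.3·0.96 + 0.96·0.3·0.04 = 0.430080 + 0.023240 + 0.259200 + 0.011520 = 0.724040
Of this, 0.270720 comes from 0.259200 + 0.011520 (the misconfigured router=true cases).
Hence the posterior is 0.270720/0.724040 ≈ 0.3739.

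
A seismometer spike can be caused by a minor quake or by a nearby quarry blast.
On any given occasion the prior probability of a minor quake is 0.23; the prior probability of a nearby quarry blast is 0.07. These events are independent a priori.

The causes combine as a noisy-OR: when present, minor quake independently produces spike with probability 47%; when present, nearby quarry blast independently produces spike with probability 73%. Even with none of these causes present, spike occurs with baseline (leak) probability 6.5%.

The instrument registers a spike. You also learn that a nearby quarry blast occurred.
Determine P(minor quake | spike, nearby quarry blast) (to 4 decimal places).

P(minor quake | spike, nearby quarry blast) ≈ 0.2571

Under noisy-OR, P(spike | causes) = 1 − (1−0.065)·∏(1−qᵢ) over the active causes.
Enumerate both values of minor quake and weight by the priors:
  P(spike | nearby quarry blast) = 0.74755·0.77 + 0.866201·0.23
        = 0.575614 + 0.199226 = 0.774840
Keeping only the minor quake-present terms gives 0.199226, so
  P(minor quake | spike, nearby quarry blast) = 0.199226 / 0.774840 ≈ 0.2571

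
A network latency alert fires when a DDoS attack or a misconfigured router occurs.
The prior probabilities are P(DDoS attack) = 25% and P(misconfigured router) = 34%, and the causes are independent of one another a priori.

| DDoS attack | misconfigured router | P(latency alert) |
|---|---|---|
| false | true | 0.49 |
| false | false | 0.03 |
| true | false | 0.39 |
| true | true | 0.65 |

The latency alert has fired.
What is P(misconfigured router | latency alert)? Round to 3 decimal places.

By total probability over the 4 (DDoS attack, misconfigured router) configurations:
  P(latency alert) = 0.03×0.75×0.66 + 0.49×0.75×0.34 + 0.39×0.25×0.66 + 0.65×0.25×0.34
        = 0.014850 + 0.124950 + 0.064350 + 0.055250 = 0.259400
Keeping only the misconfigured router-present terms gives 0.180200, so
  P(misconfigured router | latency alert) = 0.180200 / 0.259400 ≈ 0.695

P(misconfigured router | latency alert) ≈ 0.695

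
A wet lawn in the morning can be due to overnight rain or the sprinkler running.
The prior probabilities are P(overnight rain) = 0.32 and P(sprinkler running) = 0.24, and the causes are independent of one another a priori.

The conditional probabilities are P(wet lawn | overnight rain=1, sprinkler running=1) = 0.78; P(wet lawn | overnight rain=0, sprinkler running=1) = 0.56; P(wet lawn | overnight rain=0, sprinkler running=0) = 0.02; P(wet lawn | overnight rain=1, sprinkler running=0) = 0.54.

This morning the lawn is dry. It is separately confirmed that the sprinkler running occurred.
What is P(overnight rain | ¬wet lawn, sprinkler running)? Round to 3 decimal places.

P(¬wet lawn | sprinkler running) = 0.44*0.68 + 0.22*0.32 = 0.299200 + 0.070400 = 0.369600
Of this, 0.070400 comes from 0.22*0.32 (the overnight rain=true cases).
P(overnight rain | ¬wet lawn, sprinkler running) = 0.070400 / 0.369600 ≈ 0.190

P(overnight rain | ¬wet lawn, sprinkler running) ≈ 0.190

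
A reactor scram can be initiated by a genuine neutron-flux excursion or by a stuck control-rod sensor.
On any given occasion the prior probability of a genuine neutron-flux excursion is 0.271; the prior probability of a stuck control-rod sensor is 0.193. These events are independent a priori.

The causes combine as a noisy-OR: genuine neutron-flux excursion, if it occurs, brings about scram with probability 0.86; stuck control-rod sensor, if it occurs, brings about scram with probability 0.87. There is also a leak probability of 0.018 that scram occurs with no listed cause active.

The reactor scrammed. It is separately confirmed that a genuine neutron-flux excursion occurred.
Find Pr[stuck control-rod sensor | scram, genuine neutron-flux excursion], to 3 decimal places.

Pr[stuck control-rod sensor | scram, genuine neutron-flux excursion] ≈ 0.214

Under noisy-OR, P(scram | causes) = 1 − (1−0.018)·∏(1−qᵢ) over the active causes.
P(scram | genuine neutron-flux excursion) = 0.86252*0.807 + 0.982128*0.193 = 0.696054 + 0.189551 = 0.885605
Restricting to configurations with stuck control-rod sensor present: 0.982128*0.193 = 0.189551.
P(stuck control-rod sensor | scram, genuine neutron-flux excursion) = 0.189551 / 0.885605 ≈ 0.214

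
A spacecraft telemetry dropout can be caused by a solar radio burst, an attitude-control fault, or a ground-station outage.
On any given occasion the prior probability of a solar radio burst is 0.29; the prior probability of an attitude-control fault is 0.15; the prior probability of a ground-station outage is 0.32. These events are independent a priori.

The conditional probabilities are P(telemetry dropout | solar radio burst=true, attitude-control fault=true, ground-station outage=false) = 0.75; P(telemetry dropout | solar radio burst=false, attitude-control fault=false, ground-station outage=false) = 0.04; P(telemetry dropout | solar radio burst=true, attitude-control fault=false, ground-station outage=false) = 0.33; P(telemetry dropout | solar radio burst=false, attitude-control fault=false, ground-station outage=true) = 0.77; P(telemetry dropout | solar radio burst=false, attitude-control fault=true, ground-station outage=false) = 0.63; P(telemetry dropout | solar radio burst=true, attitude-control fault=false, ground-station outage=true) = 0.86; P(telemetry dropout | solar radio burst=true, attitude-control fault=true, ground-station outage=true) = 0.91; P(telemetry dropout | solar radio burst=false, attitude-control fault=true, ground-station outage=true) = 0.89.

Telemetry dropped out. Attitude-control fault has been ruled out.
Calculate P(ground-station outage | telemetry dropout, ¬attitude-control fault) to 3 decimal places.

P(telemetry dropout | ¬attitude-control fault) = 0.04×0.71×0.68 + 0.77×0.71×0.32 + 0.33×0.29×0.68 + 0.86×0.29×0.32 = 0.019312 + 0.174944 + 0.065076 + 0.079808 = 0.339140
Of this, 0.254752 comes from 0.174944 + 0.079808 (the ground-station outage=true cases).
P(ground-station outage | telemetry dropout, ¬attitude-control fault) = 0.254752 / 0.339140 ≈ 0.751

P(ground-station outage | telemetry dropout, ¬attitude-control fault) ≈ 0.751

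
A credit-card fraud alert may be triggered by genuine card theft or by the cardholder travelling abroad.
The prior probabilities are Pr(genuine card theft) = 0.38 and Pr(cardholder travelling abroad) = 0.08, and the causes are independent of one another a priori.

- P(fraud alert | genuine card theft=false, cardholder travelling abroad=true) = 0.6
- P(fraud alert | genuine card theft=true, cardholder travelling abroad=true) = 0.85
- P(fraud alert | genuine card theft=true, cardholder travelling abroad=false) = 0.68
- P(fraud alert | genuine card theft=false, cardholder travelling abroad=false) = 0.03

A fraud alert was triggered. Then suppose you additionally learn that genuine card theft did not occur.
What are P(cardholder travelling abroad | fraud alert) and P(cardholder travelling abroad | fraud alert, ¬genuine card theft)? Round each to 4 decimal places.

Enumerate the 4 (genuine card theft, cardholder travelling abroad) configurations and weight by the priors:
  P(fraud alert) = 0.03×0.62×0.92 + 0.6×0.62×0.08 + 0.68×0.38×0.92 + 0.85×0.38×0.08
        = 0.017112 + 0.029760 + 0.237728 + 0.025840 = 0.310440
Keeping only the cardholder travelling abroad-present terms gives 0.055600, so
  P(cardholder travelling abroad | fraud alert) = 0.055600 / 0.310440 ≈ 0.1791

Now also conditioning on genuine card theft≠true:
Weight on cardholder travelling abroad=true, given the evidence: 0.6*0.08 = 0.048000
Normalizer over all consistent configurations: 0.03*0.92 + 0.6*0.08 = 0.075600
P(cardholder travelling abroad | fraud alert, ¬genuine card theft) = 0.048000/0.075600 ≈ 0.6349
Ruling out genuine card theft raises the posterior on cardholder travelling abroad — the flip side of explaining away.

P(cardholder travelling abroad | fraud alert) ≈ 0.1791; P(cardholder travelling abroad | fraud alert, ¬genuine card theft) ≈ 0.6349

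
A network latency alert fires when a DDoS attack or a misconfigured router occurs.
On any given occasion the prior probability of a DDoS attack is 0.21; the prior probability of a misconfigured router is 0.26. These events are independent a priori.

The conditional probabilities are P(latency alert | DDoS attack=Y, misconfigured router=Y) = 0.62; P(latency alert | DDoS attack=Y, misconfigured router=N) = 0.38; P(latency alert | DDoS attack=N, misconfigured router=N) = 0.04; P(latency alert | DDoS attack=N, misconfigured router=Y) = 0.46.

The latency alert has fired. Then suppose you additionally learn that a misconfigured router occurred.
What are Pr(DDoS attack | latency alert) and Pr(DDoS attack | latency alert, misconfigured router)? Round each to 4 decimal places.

For the numerator, keep only DDoS attack=true terms: 0.059052 + 0.033852 = 0.092904
Normalizer over all consistent configurations: 0.04·0.79·0.74 + 0.46·0.79·0.26 + 0.38·0.21·0.74 + 0.62·0.21·0.26 = 0.210772
Posterior = 0.092904 / 0.210772 ≈ 0.4408

Now also conditioning on misconfigured router=true:
P(latency alert | misconfigured router) = 0.46·0.79 + 0.62·0.21 = 0.363400 + 0.130200 = 0.493600
The DDoS attack-present share is 0.62·0.21 = 0.130200.
Hence the posterior is 0.130200/0.493600 ≈ 0.2638.
— misconfigured router explains away the evidence for DDoS attack.

Pr(DDoS attack | latency alert) ≈ 0.4408; Pr(DDoS attack | latency alert, misconfigured router) ≈ 0.2638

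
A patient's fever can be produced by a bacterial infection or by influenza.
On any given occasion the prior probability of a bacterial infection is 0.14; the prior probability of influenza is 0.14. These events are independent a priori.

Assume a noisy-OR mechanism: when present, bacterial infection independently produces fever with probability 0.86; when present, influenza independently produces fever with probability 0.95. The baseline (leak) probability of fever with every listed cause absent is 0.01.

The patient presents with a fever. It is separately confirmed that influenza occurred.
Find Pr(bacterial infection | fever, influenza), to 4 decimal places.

Pr(bacterial infection | fever, influenza) ≈ 0.1454

Under noisy-OR, P(fever | causes) = 1 − (1−0.01)·∏(1−qᵢ) over the active causes.
Numerator (weight on configurations with bacterial infection): 0.99307·0.14 = 0.139030
Normalizer over all consistent configurations: 0.9505·0.86 + 0.99307·0.14 = 0.956460
P(bacterial infection | fever, influenza) = 0.139030/0.956460 ≈ 0.1454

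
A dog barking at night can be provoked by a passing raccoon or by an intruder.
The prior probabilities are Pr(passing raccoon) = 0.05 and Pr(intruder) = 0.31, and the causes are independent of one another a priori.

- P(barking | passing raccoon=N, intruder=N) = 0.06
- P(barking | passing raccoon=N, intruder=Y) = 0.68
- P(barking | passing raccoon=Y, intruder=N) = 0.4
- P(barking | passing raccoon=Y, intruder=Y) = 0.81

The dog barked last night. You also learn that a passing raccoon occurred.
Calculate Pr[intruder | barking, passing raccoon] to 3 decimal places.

P(barking | passing raccoon) = 0.4·0.69 + 0.81·0.31 = 0.276000 + 0.251100 = 0.527100
Restricting to configurations with intruder present: 0.81·0.31 = 0.251100.
Hence the posterior is 0.251100/0.527100 ≈ 0.476.

Pr[intruder | barking, passing raccoon] ≈ 0.476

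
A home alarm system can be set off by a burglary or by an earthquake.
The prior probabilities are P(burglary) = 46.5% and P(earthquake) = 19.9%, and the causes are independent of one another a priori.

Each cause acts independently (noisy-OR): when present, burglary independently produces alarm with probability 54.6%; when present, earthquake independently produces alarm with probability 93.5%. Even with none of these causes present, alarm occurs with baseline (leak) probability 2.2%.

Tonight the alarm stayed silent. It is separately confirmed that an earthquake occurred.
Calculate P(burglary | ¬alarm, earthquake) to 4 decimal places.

Under noisy-OR, P(alarm | causes) = 1 − (1−0.022)·∏(1−qᵢ) over the active causes.
For the numerator, keep only burglary=true terms: 0.028861×0.465 = 0.013420
The normalizing constant is 0.06357×0.535 + 0.028861×0.465 = 0.047430
Posterior = 0.013420 / 0.047430 ≈ 0.2829

P(burglary | ¬alarm, earthquake) ≈ 0.2829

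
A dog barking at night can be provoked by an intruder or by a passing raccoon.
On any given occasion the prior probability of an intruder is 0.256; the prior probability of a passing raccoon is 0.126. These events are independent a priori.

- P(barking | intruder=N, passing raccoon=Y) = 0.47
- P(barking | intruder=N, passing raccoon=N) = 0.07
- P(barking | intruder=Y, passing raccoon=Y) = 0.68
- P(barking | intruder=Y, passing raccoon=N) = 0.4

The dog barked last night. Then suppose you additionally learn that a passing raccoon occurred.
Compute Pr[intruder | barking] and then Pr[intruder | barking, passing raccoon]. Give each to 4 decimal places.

P(barking) = 0.07*0.744*0.874 + 0.47*0.744*0.126 + 0.4*0.256*0.874 + 0.68*0.256*0.126 = 0.045518 + 0.044060 + 0.089498 + 0.021934 = 0.201010
Of this, 0.111432 comes from 0.089498 + 0.021934 (the intruder=true cases).
So P(intruder | barking) = 0.111432/0.201010 ≈ 0.5544.

With the extra evidence:
Weight on intruder=true, given the evidence: 0.68×0.256 = 0.174080
Normalizer over all consistent configurations: 0.47×0.744 + 0.68×0.256 = 0.523760
P(intruder | barking, passing raccoon) = 0.174080/0.523760 ≈ 0.3324

Pr[intruder | barking] ≈ 0.5544; Pr[intruder | barking, passing raccoon] ≈ 0.3324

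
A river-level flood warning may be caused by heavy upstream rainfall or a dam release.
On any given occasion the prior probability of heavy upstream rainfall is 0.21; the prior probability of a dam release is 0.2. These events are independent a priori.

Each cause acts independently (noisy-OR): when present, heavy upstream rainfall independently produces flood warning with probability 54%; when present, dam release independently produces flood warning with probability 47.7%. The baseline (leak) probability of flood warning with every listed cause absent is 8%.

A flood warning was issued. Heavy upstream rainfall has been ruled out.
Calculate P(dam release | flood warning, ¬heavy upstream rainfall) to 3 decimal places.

Under noisy-OR, P(flood warning | causes) = 1 − (1−0.08)·∏(1−qᵢ) over the active causes.
Enumerate both values of dam release and weight by the priors:
  P(flood warning | ¬heavy upstream rainfall) = 0.08·0.8 + 0.51884·0.2
        = 0.064000 + 0.103768 = 0.167768
Configurations with dam release contribute 0.103768, so
  P(dam release | flood warning, ¬heavy upstream rainfall) = 0.103768 / 0.167768 ≈ 0.619

P(dam release | flood warning, ¬heavy upstream rainfall) ≈ 0.619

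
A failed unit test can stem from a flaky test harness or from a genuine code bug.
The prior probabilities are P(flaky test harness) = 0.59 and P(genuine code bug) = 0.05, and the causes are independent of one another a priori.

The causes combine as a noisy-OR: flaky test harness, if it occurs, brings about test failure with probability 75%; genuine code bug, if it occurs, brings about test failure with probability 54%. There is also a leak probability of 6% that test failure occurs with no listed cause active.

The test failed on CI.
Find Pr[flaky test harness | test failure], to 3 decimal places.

Under noisy-OR, P(test failure | causes) = 1 − (1−0.06)·∏(1−qᵢ) over the active causes.
Sum P(test failure|·) weighted by the priors over the 4 (flaky test harness, genuine code bug) configurations:
  P(test failure) = 0.06·0.41·0.95 + 0.5676·0.41·0.05 + 0.765·0.59·0.95 + 0.8919·0.59·0.05
        = 0.023370 + 0.011636 + 0.428782 + 0.026311 = 0.490099
Configurations with flaky test harness contribute 0.455093, so
  P(flaky test harness | test failure) = 0.455093 / 0.490099 ≈ 0.929

Pr[flaky test harness | test failure] ≈ 0.929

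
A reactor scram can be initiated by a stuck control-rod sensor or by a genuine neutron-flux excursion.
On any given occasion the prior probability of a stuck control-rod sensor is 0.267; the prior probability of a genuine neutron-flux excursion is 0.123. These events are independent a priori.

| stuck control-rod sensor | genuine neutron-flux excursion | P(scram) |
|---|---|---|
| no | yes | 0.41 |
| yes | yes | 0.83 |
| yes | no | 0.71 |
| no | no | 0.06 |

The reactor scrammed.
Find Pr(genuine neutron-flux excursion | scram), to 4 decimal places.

For the numerator, keep only genuine neutron-flux excursion=true terms: 0.036965 + 0.027258 = 0.064223
Normalizer over all consistent configurations: 0.06*0.733*0.877 + 0.41*0.733*0.123 + 0.71*0.267*0.877 + 0.83*0.267*0.123 = 0.269046
Posterior = 0.064223 / 0.269046 ≈ 0.2387

Pr(genuine neutron-flux excursion | scram) ≈ 0.2387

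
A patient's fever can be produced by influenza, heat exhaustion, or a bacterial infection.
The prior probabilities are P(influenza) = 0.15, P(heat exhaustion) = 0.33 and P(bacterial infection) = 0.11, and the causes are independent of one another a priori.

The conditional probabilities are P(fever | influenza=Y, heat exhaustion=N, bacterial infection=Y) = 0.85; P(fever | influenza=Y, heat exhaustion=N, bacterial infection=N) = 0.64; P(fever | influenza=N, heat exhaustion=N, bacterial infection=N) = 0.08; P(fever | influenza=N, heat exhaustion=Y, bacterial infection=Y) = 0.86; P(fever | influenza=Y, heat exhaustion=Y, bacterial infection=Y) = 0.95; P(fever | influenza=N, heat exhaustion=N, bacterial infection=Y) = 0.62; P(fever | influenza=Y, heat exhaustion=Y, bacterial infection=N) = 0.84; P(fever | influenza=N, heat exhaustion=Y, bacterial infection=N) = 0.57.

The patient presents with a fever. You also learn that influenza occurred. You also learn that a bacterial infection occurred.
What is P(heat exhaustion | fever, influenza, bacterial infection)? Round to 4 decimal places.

By total probability over both values of heat exhaustion:
  P(fever | influenza, bacterial infection) = 0.85×0.67 + 0.95×0.33
        = 0.569500 + 0.313500 = 0.883000
Configurations with heat exhaustion contribute 0.313500, so
  P(heat exhaustion | fever, influenza, bacterial infection) = 0.313500 / 0.883000 ≈ 0.3550

P(heat exhaustion | fever, influenza, bacterial infection) ≈ 0.3550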